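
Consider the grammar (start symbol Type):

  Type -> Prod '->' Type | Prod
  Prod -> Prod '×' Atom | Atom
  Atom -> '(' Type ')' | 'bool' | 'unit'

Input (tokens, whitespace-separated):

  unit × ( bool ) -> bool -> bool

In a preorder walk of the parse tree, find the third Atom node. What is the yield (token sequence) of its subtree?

[Type [Prod [Prod [Atom unit]] × [Atom ( [Type [Prod [Atom bool]]] )]] -> [Type [Prod [Atom bool]] -> [Type [Prod [Atom bool]]]]]

bool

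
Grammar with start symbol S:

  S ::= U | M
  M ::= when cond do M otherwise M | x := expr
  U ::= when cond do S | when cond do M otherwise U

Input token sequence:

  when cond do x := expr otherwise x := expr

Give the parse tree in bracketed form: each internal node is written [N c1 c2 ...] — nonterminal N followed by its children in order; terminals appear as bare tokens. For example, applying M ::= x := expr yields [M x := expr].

[S [M when cond do [M x := expr] otherwise [M x := expr]]]

S
M
when cond do M otherwise M
when cond do x := expr otherwise M
when cond do x := expr otherwise x := expr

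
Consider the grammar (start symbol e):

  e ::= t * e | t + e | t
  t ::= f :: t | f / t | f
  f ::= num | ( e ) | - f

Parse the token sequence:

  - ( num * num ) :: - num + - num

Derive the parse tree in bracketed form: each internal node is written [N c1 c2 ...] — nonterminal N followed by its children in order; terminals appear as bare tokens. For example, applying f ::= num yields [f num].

e
t + e
f :: t + e
- f :: t + e
- ( e ) :: t + e
- ( t * e ) :: t + e
- ( f * e ) :: t + e
- ( num * e ) :: t + e
- ( num * t ) :: t + e
- ( num * f ) :: t + e
- ( num * num ) :: t + e
- ( num * num ) :: f + e
- ( num * num ) :: - f + e
- ( num * num ) :: - num + e
- ( num * num ) :: - num + t
- ( num * num ) :: - num + f
- ( num * num ) :: - num + - f
- ( num * num ) :: - num + - num

[e [t [f - [f ( [e [t [f num]] * [e [t [f num]]]] )]] :: [t [f - [f num]]]] + [e [t [f - [f num]]]]]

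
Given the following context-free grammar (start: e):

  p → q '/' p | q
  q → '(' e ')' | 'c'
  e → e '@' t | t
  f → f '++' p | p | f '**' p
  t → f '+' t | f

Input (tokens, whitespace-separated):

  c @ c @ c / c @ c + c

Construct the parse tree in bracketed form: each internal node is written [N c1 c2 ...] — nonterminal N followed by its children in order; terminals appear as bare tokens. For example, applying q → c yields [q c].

[e [e [e [e [t [f [p [q c]]]]] @ [t [f [p [q c]]]]] @ [t [f [p [q c] / [p [q c]]]]]] @ [t [f [p [q c]]] + [t [f [p [q c]]]]]]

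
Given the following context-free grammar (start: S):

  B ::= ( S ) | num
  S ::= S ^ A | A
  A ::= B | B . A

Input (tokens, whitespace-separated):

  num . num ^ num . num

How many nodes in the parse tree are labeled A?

4

[S [S [A [B num] . [A [B num]]]] ^ [A [B num] . [A [B num]]]]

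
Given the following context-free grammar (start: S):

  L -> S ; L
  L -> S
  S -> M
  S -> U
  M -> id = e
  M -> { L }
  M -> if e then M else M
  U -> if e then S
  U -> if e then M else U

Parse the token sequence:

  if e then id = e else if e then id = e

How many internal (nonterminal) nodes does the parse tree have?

[S [U if e then [M id = e] else [U if e then [S [M id = e]]]]]

6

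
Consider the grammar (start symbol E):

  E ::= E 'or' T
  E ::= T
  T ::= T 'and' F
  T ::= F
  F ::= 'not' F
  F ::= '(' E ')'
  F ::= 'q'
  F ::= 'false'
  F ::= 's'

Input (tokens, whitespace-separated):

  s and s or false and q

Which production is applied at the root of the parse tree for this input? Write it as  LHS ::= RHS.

[E [E [T [T [F s]] and [F s]]] or [T [T [F false]] and [F q]]]

E ::= E 'or' T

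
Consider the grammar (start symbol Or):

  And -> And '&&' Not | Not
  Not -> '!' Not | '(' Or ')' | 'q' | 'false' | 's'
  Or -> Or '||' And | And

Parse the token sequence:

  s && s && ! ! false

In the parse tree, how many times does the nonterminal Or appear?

[Or [And [And [And [Not s]] && [Not s]] && [Not ! [Not ! [Not false]]]]]

1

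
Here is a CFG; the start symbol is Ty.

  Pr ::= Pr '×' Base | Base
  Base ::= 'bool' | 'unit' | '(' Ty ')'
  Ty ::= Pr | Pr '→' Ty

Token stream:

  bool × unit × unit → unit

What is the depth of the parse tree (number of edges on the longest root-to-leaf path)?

5

[Ty [Pr [Pr [Pr [Base bool]] × [Base unit]] × [Base unit]] → [Ty [Pr [Base unit]]]]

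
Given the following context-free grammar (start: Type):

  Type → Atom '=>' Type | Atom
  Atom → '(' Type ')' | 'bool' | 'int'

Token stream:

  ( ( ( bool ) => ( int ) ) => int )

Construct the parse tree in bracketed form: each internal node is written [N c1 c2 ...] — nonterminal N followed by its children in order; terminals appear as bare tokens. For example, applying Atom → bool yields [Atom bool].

Type
Atom
( Type )
( Atom => Type )
( ( Type ) => Type )
( ( Atom => Type ) => Type )
( ( ( Type ) => Type ) => Type )
( ( ( Atom ) => Type ) => Type )
( ( ( bool ) => Type ) => Type )
( ( ( bool ) => Atom ) => Type )
( ( ( bool ) => ( Type ) ) => Type )
( ( ( bool ) => ( Atom ) ) => Type )
( ( ( bool ) => ( int ) ) => Type )
( ( ( bool ) => ( int ) ) => Atom )
( ( ( bool ) => ( int ) ) => int )

[Type [Atom ( [Type [Atom ( [Type [Atom ( [Type [Atom bool]] )] => [Type [Atom ( [Type [Atom int]] )]]] )] => [Type [Atom int]]] )]]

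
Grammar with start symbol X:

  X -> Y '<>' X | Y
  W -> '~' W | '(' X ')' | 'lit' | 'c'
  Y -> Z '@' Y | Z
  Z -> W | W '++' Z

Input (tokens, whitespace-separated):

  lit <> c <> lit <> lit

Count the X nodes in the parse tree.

[X [Y [Z [W lit]]] <> [X [Y [Z [W c]]] <> [X [Y [Z [W lit]]] <> [X [Y [Z [W lit]]]]]]]

4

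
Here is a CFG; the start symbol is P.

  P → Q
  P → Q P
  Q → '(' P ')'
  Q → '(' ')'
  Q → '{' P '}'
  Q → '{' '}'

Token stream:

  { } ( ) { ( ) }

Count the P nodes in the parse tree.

[P [Q { }] [P [Q ( )] [P [Q { [P [Q ( )]] }]]]]

4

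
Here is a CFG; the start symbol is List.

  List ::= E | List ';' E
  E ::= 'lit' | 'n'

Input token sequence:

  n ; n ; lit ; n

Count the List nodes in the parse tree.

4

[List [List [List [List [E n]] ; [E n]] ; [E lit]] ; [E n]]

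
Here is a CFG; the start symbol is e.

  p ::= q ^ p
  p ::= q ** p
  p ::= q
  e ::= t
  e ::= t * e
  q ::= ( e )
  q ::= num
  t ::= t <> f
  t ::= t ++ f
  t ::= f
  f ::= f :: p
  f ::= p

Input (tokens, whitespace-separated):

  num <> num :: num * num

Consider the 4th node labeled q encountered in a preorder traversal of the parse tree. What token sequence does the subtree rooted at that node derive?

num

[e [t [t [f [p [q num]]]] <> [f [f [p [q num]]] :: [p [q num]]]] * [e [t [f [p [q num]]]]]]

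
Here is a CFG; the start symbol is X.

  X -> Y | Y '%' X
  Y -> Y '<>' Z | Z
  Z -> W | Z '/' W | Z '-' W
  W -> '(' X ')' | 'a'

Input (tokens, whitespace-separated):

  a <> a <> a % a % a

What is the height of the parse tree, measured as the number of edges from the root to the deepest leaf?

[X [Y [Y [Y [Z [W a]]] <> [Z [W a]]] <> [Z [W a]]] % [X [Y [Z [W a]]] % [X [Y [Z [W a]]]]]]

6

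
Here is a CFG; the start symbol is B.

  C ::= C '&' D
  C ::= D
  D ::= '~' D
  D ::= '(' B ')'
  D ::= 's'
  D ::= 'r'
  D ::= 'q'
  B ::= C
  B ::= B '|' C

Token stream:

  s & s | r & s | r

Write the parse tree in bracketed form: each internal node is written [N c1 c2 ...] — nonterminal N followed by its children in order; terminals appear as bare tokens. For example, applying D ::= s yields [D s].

B
B | C
B | C | C
C | C | C
C & D | C | C
D & D | C | C
s & D | C | C
s & s | C | C
s & s | C & D | C
s & s | D & D | C
s & s | r & D | C
s & s | r & s | C
s & s | r & s | D
s & s | r & s | r

[B [B [B [C [C [D s]] & [D s]]] | [C [C [D r]] & [D s]]] | [C [D r]]]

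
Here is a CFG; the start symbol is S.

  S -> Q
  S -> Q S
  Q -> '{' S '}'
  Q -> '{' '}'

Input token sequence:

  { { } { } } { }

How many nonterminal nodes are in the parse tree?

[S [Q { [S [Q { }] [S [Q { }]]] }] [S [Q { }]]]

8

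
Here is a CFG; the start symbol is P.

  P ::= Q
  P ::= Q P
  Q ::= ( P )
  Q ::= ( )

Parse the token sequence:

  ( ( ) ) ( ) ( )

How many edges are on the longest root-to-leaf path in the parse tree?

4

[P [Q ( [P [Q ( )]] )] [P [Q ( )] [P [Q ( )]]]]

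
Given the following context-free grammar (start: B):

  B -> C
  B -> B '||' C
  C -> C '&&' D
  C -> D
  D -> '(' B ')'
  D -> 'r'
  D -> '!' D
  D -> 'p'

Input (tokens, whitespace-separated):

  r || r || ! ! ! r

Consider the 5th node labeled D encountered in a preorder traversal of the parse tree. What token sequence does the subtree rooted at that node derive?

[B [B [B [C [D r]]] || [C [D r]]] || [C [D ! [D ! [D ! [D r]]]]]]

! r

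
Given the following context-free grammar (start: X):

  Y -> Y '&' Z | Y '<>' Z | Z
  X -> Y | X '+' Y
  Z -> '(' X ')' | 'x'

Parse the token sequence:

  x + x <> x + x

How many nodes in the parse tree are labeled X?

[X [X [X [Y [Z x]]] + [Y [Y [Z x]] <> [Z x]]] + [Y [Z x]]]

3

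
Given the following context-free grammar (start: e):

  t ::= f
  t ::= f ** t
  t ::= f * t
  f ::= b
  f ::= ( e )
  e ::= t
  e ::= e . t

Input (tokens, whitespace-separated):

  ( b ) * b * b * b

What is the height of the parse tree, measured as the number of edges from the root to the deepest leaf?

6

[e [t [f ( [e [t [f b]]] )] * [t [f b] * [t [f b] * [t [f b]]]]]]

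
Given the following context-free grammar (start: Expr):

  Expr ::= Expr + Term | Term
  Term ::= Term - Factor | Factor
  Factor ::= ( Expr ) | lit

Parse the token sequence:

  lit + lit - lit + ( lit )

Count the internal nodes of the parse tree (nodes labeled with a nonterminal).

[Expr [Expr [Expr [Term [Factor lit]]] + [Term [Term [Factor lit]] - [Factor lit]]] + [Term [Factor ( [Expr [Term [Factor lit]]] )]]]

14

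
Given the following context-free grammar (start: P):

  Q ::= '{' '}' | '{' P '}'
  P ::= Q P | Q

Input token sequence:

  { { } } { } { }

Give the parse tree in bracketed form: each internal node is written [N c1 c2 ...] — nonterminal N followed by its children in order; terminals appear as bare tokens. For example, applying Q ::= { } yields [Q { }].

[P [Q { [P [Q { }]] }] [P [Q { }] [P [Q { }]]]]

P
Q P
{ P } P
{ Q } P
{ { } } P
{ { } } Q P
{ { } } { } P
{ { } } { } Q
{ { } } { } { }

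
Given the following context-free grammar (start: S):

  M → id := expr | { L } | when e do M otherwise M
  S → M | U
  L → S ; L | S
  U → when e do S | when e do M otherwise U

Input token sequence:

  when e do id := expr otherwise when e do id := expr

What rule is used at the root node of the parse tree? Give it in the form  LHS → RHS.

[S [U when e do [M id := expr] otherwise [U when e do [S [M id := expr]]]]]

S → U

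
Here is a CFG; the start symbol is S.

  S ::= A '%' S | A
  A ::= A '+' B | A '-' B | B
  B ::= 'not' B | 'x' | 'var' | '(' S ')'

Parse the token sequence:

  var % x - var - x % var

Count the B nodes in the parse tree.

5

[S [A [B var]] % [S [A [A [A [B x]] - [B var]] - [B x]] % [S [A [B var]]]]]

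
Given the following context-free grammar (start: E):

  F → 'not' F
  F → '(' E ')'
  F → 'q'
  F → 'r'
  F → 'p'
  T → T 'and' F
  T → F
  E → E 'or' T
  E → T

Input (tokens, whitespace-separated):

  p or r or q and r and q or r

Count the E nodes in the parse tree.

4

[E [E [E [E [T [F p]]] or [T [F r]]] or [T [T [T [F q]] and [F r]] and [F q]]] or [T [F r]]]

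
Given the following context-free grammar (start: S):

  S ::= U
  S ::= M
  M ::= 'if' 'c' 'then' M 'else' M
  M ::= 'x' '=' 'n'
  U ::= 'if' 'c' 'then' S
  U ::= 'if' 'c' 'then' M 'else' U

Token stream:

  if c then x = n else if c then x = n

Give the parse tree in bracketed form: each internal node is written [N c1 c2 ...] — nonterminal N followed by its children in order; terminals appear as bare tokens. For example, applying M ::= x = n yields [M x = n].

[S [U if c then [M x = n] else [U if c then [S [M x = n]]]]]

S
U
if c then M else U
if c then x = n else U
if c then x = n else if c then S
if c then x = n else if c then M
if c then x = n else if c then x = n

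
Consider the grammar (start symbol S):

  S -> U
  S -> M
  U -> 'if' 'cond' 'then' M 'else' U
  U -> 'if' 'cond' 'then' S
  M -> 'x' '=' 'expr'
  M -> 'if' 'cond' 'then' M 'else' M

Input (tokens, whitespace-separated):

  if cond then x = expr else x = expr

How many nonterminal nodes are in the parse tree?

4

[S [M if cond then [M x = expr] else [M x = expr]]]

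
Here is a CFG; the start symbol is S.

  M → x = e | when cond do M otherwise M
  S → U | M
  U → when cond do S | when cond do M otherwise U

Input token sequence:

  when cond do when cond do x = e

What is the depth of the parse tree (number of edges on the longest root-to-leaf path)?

[S [U when cond do [S [U when cond do [S [M x = e]]]]]]

6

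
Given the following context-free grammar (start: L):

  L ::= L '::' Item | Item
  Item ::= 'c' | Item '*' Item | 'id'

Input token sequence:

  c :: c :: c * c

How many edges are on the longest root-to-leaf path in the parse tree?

[L [L [L [Item c]] :: [Item c]] :: [Item [Item c] * [Item c]]]

4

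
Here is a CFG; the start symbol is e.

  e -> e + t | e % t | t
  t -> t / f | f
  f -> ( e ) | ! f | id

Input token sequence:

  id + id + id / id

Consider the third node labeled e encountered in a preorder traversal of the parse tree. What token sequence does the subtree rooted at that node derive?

[e [e [e [t [f id]]] + [t [f id]]] + [t [t [f id]] / [f id]]]

id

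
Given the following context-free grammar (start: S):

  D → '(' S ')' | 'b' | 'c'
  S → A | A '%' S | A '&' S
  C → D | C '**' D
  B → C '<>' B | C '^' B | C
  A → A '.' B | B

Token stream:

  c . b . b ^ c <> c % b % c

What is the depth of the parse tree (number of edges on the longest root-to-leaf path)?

[S [A [A [A [B [C [D c]]]] . [B [C [D b]]]] . [B [C [D b]] ^ [B [C [D c]] <> [B [C [D c]]]]]] % [S [A [B [C [D b]]]] % [S [A [B [C [D c]]]]]]]

7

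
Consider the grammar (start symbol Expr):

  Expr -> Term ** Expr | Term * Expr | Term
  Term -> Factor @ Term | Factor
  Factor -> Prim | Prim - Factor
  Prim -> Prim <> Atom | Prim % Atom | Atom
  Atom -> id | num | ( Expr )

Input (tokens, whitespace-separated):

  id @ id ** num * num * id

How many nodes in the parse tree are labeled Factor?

[Expr [Term [Factor [Prim [Atom id]]] @ [Term [Factor [Prim [Atom id]]]]] ** [Expr [Term [Factor [Prim [Atom num]]]] * [Expr [Term [Factor [Prim [Atom num]]]] * [Expr [Term [Factor [Prim [Atom id]]]]]]]]

5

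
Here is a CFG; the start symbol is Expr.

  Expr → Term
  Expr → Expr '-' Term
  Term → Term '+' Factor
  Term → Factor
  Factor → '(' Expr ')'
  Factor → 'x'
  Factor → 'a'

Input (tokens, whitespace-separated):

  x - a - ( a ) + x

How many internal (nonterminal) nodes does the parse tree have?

[Expr [Expr [Expr [Term [Factor x]]] - [Term [Factor a]]] - [Term [Term [Factor ( [Expr [Term [Factor a]]] )]] + [Factor x]]]

14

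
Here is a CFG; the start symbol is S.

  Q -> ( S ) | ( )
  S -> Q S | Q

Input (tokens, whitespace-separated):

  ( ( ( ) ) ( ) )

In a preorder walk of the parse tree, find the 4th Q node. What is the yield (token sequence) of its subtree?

( )

[S [Q ( [S [Q ( [S [Q ( )]] )] [S [Q ( )]]] )]]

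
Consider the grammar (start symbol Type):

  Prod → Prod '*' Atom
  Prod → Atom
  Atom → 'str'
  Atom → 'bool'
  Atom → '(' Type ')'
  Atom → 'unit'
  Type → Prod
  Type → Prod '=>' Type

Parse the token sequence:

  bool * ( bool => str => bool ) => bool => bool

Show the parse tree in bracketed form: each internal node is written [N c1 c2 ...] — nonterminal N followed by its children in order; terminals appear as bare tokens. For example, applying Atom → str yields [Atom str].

[Type [Prod [Prod [Atom bool]] * [Atom ( [Type [Prod [Atom bool]] => [Type [Prod [Atom str]] => [Type [Prod [Atom bool]]]]] )]] => [Type [Prod [Atom bool]] => [Type [Prod [Atom bool]]]]]

Type
Prod => Type
Prod * Atom => Type
Atom * Atom => Type
bool * Atom => Type
bool * ( Type ) => Type
bool * ( Prod => Type ) => Type
bool * ( Atom => Type ) => Type
bool * ( bool => Type ) => Type
bool * ( bool => Prod => Type ) => Type
bool * ( bool => Atom => Type ) => Type
bool * ( bool => str => Type ) => Type
bool * ( bool => str => Prod ) => Type
bool * ( bool => str => Atom ) => Type
bool * ( bool => str => bool ) => Type
bool * ( bool => str => bool ) => Prod => Type
bool * ( bool => str => bool ) => Atom => Type
bool * ( bool => str => bool ) => bool => Type
bool * ( bool => str => bool ) => bool => Prod
bool * ( bool => str => bool ) => bool => Atom
bool * ( bool => str => bool ) => bool => bool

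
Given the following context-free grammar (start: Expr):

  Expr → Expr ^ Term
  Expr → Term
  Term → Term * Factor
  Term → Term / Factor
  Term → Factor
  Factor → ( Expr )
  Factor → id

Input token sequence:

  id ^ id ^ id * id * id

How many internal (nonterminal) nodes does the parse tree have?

[Expr [Expr [Expr [Term [Factor id]]] ^ [Term [Factor id]]] ^ [Term [Term [Term [Factor id]] * [Factor id]] * [Factor id]]]

13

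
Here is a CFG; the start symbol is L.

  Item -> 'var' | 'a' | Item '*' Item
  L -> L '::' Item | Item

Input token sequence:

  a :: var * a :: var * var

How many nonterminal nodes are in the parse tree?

10

[L [L [L [Item a]] :: [Item [Item var] * [Item a]]] :: [Item [Item var] * [Item var]]]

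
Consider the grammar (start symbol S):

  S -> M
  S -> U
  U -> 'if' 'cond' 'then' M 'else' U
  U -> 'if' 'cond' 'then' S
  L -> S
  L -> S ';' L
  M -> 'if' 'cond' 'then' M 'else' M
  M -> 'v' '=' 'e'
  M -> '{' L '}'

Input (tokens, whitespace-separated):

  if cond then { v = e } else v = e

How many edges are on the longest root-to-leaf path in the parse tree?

[S [M if cond then [M { [L [S [M v = e]]] }] else [M v = e]]]

6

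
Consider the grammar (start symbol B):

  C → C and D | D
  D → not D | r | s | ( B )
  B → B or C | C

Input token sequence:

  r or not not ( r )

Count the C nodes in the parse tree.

[B [B [C [D r]]] or [C [D not [D not [D ( [B [C [D r]]] )]]]]]

3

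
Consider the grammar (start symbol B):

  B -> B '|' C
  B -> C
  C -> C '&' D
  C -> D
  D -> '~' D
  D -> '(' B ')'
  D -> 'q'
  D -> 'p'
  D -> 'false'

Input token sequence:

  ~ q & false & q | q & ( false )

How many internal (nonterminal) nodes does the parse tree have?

[B [B [C [C [C [D ~ [D q]]] & [D false]] & [D q]]] | [C [C [D q]] & [D ( [B [C [D false]]] )]]]

16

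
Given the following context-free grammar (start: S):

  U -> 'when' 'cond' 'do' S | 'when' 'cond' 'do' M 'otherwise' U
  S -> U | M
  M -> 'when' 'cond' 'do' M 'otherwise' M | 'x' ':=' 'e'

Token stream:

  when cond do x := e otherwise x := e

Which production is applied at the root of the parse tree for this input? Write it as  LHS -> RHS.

[S [M when cond do [M x := e] otherwise [M x := e]]]

S -> M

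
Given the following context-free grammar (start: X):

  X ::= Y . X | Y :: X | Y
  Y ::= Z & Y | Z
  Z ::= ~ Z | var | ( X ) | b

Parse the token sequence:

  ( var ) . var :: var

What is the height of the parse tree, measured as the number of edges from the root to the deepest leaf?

6

[X [Y [Z ( [X [Y [Z var]]] )]] . [X [Y [Z var]] :: [X [Y [Z var]]]]]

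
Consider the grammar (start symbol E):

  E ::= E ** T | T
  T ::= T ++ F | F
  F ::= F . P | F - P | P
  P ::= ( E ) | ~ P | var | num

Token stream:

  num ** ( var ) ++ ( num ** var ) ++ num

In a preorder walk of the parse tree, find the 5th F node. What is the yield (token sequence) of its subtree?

num

[E [E [T [F [P num]]]] ** [T [T [T [F [P ( [E [T [F [P var]]]] )]]] ++ [F [P ( [E [E [T [F [P num]]]] ** [T [F [P var]]]] )]]] ++ [F [P num]]]]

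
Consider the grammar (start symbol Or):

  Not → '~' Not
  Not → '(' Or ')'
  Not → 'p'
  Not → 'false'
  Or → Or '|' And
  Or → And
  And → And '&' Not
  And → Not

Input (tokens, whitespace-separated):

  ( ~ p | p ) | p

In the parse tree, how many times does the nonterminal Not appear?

[Or [Or [And [Not ( [Or [Or [And [Not ~ [Not p]]]] | [And [Not p]]] )]]] | [And [Not p]]]

5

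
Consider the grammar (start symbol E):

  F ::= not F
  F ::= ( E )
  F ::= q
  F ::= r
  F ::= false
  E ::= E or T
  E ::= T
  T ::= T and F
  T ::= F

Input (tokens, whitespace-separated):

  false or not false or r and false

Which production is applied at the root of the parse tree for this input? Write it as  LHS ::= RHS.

E ::= E or T

[E [E [E [T [F false]]] or [T [F not [F false]]]] or [T [T [F r]] and [F false]]]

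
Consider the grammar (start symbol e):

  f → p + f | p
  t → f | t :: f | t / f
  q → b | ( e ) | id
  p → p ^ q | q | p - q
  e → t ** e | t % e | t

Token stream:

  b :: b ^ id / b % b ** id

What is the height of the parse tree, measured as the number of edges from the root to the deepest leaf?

7

[e [t [t [t [f [p [q b]]]] :: [f [p [p [q b]] ^ [q id]]]] / [f [p [q b]]]] % [e [t [f [p [q b]]]] ** [e [t [f [p [q id]]]]]]]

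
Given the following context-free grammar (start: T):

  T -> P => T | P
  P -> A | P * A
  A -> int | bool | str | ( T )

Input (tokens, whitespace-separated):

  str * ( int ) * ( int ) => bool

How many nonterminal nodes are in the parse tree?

16

[T [P [P [P [A str]] * [A ( [T [P [A int]]] )]] * [A ( [T [P [A int]]] )]] => [T [P [A bool]]]]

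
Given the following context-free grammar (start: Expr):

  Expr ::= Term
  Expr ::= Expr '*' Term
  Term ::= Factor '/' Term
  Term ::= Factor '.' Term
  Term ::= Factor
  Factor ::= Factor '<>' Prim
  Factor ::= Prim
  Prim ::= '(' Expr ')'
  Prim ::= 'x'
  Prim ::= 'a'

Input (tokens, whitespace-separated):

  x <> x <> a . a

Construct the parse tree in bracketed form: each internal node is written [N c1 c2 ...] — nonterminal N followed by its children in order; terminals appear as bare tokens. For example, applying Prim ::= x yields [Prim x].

Expr
Term
Factor . Term
Factor <> Prim . Term
Factor <> Prim <> Prim . Term
Prim <> Prim <> Prim . Term
x <> Prim <> Prim . Term
x <> x <> Prim . Term
x <> x <> a . Term
x <> x <> a . Factor
x <> x <> a . Prim
x <> x <> a . a

[Expr [Term [Factor [Factor [Factor [Prim x]] <> [Prim x]] <> [Prim a]] . [Term [Factor [Prim a]]]]]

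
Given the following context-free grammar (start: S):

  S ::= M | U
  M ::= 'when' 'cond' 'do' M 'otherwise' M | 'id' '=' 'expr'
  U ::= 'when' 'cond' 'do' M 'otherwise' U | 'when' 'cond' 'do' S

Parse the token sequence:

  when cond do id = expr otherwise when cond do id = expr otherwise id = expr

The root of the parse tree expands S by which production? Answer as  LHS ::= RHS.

[S [M when cond do [M id = expr] otherwise [M when cond do [M id = expr] otherwise [M id = expr]]]]

S ::= M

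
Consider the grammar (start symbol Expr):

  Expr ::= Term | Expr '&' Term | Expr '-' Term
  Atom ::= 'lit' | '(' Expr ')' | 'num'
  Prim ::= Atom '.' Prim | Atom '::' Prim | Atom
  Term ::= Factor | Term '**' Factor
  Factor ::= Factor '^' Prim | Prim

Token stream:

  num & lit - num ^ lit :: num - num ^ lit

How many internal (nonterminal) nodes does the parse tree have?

28

[Expr [Expr [Expr [Expr [Term [Factor [Prim [Atom num]]]]] & [Term [Factor [Prim [Atom lit]]]]] - [Term [Factor [Factor [Prim [Atom num]]] ^ [Prim [Atom lit] :: [Prim [Atom num]]]]]] - [Term [Factor [Factor [Prim [Atom num]]] ^ [Prim [Atom lit]]]]]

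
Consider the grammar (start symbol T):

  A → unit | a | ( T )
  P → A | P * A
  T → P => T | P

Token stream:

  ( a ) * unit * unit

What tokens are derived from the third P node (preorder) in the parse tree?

( a )

[T [P [P [P [A ( [T [P [A a]]] )]] * [A unit]] * [A unit]]]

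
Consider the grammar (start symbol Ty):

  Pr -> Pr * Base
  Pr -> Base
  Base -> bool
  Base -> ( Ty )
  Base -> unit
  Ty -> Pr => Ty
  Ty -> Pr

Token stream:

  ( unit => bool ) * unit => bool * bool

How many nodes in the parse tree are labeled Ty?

[Ty [Pr [Pr [Base ( [Ty [Pr [Base unit]] => [Ty [Pr [Base bool]]]] )]] * [Base unit]] => [Ty [Pr [Pr [Base bool]] * [Base bool]]]]

4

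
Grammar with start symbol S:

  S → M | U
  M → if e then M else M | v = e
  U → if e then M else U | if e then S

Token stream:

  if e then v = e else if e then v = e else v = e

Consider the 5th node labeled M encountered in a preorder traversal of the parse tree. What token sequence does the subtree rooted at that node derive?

v = e

[S [M if e then [M v = e] else [M if e then [M v = e] else [M v = e]]]]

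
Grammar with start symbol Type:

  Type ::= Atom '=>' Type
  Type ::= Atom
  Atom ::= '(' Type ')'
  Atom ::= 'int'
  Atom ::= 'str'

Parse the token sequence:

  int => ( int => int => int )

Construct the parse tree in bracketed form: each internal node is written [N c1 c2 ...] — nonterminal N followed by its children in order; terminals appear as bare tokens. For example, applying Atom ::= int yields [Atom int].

Type
Atom => Type
int => Type
int => Atom
int => ( Type )
int => ( Atom => Type )
int => ( int => Type )
int => ( int => Atom => Type )
int => ( int => int => Type )
int => ( int => int => Atom )
int => ( int => int => int )

[Type [Atom int] => [Type [Atom ( [Type [Atom int] => [Type [Atom int] => [Type [Atom int]]]] )]]]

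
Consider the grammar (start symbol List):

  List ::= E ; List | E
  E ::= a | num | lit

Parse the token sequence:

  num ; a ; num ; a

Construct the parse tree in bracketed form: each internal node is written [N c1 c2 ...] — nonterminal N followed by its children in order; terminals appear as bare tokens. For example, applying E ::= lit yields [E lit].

List
E ; List
num ; List
num ; E ; List
num ; a ; List
num ; a ; E ; List
num ; a ; num ; List
num ; a ; num ; E
num ; a ; num ; a

[List [E num] ; [List [E a] ; [List [E num] ; [List [E a]]]]]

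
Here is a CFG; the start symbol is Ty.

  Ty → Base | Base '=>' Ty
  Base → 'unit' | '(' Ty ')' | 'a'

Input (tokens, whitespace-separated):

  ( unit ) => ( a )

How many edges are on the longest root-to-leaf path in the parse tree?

5

[Ty [Base ( [Ty [Base unit]] )] => [Ty [Base ( [Ty [Base a]] )]]]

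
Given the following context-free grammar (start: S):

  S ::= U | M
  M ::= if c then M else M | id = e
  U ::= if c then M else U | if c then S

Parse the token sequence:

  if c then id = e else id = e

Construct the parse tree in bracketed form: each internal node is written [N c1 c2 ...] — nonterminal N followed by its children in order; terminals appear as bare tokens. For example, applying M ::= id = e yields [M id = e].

[S [M if c then [M id = e] else [M id = e]]]

S
M
if c then M else M
if c then id = e else M
if c then id = e else id = e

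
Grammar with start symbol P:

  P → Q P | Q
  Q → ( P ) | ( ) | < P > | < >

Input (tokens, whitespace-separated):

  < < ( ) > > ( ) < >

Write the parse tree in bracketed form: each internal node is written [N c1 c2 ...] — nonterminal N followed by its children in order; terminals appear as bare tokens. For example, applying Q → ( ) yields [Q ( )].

[P [Q < [P [Q < [P [Q ( )]] >]] >] [P [Q ( )] [P [Q < >]]]]

P
Q P
< P > P
< Q > P
< < P > > P
< < Q > > P
< < ( ) > > P
< < ( ) > > Q P
< < ( ) > > ( ) P
< < ( ) > > ( ) Q
< < ( ) > > ( ) < >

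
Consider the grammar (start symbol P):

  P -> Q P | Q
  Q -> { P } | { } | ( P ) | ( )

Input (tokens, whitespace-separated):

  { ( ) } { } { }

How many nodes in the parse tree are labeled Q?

4

[P [Q { [P [Q ( )]] }] [P [Q { }] [P [Q { }]]]]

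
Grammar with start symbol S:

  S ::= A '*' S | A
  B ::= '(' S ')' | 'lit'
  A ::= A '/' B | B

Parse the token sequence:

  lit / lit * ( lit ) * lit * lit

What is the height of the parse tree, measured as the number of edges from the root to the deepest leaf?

[S [A [A [B lit]] / [B lit]] * [S [A [B ( [S [A [B lit]]] )]] * [S [A [B lit]] * [S [A [B lit]]]]]]

7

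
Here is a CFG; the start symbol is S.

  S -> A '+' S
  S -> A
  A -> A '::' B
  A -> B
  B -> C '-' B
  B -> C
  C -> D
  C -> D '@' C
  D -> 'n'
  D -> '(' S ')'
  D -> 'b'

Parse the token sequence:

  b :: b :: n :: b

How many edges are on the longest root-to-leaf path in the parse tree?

[S [A [A [A [A [B [C [D b]]]] :: [B [C [D b]]]] :: [B [C [D n]]]] :: [B [C [D b]]]]]

8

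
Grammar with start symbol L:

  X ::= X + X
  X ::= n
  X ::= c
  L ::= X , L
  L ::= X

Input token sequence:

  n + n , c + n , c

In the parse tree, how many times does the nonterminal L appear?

[L [X [X n] + [X n]] , [L [X [X c] + [X n]] , [L [X c]]]]

3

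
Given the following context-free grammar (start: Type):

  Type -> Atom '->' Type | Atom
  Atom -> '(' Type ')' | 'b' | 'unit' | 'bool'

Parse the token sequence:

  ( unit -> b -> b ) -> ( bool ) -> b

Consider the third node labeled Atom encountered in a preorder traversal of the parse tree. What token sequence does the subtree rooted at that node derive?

b

[Type [Atom ( [Type [Atom unit] -> [Type [Atom b] -> [Type [Atom b]]]] )] -> [Type [Atom ( [Type [Atom bool]] )] -> [Type [Atom b]]]]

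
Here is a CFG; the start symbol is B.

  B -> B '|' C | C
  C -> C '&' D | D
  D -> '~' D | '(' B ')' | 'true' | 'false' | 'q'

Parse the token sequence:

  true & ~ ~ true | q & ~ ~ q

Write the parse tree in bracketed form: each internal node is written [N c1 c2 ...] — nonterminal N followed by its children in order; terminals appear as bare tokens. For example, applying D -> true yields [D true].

B
B | C
C | C
C & D | C
D & D | C
true & D | C
true & ~ D | C
true & ~ ~ D | C
true & ~ ~ true | C
true & ~ ~ true | C & D
true & ~ ~ true | D & D
true & ~ ~ true | q & D
true & ~ ~ true | q & ~ D
true & ~ ~ true | q & ~ ~ D
true & ~ ~ true | q & ~ ~ q

[B [B [C [C [D true]] & [D ~ [D ~ [D true]]]]] | [C [C [D q]] & [D ~ [D ~ [D q]]]]]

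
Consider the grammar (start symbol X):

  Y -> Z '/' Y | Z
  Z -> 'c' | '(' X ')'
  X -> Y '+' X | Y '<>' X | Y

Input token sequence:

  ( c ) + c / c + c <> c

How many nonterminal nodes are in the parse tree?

[X [Y [Z ( [X [Y [Z c]]] )]] + [X [Y [Z c] / [Y [Z c]]] + [X [Y [Z c]] <> [X [Y [Z c]]]]]]

17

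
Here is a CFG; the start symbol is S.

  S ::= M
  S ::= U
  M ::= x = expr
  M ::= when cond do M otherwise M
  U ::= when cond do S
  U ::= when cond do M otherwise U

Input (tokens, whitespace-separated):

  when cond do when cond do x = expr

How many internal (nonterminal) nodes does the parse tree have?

6

[S [U when cond do [S [U when cond do [S [M x = expr]]]]]]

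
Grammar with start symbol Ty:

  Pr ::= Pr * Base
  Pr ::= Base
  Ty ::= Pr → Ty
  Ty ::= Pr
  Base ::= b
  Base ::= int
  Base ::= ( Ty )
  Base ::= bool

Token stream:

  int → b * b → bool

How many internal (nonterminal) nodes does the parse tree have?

11

[Ty [Pr [Base int]] → [Ty [Pr [Pr [Base b]] * [Base b]] → [Ty [Pr [Base bool]]]]]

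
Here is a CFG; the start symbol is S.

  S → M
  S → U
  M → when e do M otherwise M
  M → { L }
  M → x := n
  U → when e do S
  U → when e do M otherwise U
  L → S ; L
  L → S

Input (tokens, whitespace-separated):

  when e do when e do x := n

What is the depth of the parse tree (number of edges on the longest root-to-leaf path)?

[S [U when e do [S [U when e do [S [M x := n]]]]]]

6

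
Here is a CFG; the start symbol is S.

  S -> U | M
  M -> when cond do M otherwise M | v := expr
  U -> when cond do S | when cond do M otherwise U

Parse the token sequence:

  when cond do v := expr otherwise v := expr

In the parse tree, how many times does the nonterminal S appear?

1

[S [M when cond do [M v := expr] otherwise [M v := expr]]]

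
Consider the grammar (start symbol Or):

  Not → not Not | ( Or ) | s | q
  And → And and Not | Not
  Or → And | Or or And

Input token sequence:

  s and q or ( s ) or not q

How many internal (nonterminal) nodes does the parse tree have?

[Or [Or [Or [And [And [Not s]] and [Not q]]] or [And [Not ( [Or [And [Not s]]] )]]] or [And [Not not [Not q]]]]

15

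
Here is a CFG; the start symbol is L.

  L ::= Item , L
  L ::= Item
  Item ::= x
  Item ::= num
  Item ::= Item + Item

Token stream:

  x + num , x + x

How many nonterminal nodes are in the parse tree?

[L [Item [Item x] + [Item num]] , [L [Item [Item x] + [Item x]]]]

8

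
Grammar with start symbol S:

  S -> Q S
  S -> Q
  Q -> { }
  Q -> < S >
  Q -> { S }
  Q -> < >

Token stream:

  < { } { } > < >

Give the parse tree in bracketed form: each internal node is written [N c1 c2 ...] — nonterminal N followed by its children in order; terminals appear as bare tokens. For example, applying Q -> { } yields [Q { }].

[S [Q < [S [Q { }] [S [Q { }]]] >] [S [Q < >]]]

S
Q S
< S > S
< Q S > S
< { } S > S
< { } Q > S
< { } { } > S
< { } { } > Q
< { } { } > < >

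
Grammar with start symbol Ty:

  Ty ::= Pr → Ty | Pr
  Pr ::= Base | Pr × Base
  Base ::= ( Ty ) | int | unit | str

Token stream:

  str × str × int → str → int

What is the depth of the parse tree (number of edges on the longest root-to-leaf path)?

[Ty [Pr [Pr [Pr [Base str]] × [Base str]] × [Base int]] → [Ty [Pr [Base str]] → [Ty [Pr [Base int]]]]]

5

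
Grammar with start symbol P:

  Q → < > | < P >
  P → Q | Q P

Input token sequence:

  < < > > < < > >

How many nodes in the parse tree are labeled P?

4

[P [Q < [P [Q < >]] >] [P [Q < [P [Q < >]] >]]]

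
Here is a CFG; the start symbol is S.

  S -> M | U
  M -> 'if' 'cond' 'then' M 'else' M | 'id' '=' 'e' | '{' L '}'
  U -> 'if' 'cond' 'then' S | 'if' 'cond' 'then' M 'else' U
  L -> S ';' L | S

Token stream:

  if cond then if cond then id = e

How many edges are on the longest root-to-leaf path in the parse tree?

[S [U if cond then [S [U if cond then [S [M id = e]]]]]]

6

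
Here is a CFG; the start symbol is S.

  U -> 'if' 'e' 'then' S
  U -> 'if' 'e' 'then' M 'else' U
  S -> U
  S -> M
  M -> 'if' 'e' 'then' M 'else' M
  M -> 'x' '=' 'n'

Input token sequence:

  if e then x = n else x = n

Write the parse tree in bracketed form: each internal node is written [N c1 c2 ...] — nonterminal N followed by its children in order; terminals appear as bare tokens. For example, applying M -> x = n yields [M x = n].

S
M
if e then M else M
if e then x = n else M
if e then x = n else x = n

[S [M if e then [M x = n] else [M x = n]]]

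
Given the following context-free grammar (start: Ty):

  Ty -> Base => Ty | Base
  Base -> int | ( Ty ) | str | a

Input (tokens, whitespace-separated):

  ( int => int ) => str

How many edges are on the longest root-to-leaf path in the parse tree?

5

[Ty [Base ( [Ty [Base int] => [Ty [Base int]]] )] => [Ty [Base str]]]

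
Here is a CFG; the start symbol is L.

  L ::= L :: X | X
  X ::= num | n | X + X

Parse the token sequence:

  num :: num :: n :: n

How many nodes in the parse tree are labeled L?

[L [L [L [L [X num]] :: [X num]] :: [X n]] :: [X n]]

4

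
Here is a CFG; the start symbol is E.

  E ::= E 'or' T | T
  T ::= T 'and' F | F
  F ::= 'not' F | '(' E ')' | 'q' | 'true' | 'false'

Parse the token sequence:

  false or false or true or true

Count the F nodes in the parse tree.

4

[E [E [E [E [T [F false]]] or [T [F false]]] or [T [F true]]] or [T [F true]]]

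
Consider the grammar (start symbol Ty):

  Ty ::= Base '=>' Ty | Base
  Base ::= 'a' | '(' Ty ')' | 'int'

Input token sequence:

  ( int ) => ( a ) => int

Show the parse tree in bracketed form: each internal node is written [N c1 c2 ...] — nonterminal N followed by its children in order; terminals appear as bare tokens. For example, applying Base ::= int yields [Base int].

[Ty [Base ( [Ty [Base int]] )] => [Ty [Base ( [Ty [Base a]] )] => [Ty [Base int]]]]

Ty
Base => Ty
( Ty ) => Ty
( Base ) => Ty
( int ) => Ty
( int ) => Base => Ty
( int ) => ( Ty ) => Ty
( int ) => ( Base ) => Ty
( int ) => ( a ) => Ty
( int ) => ( a ) => Base
( int ) => ( a ) => int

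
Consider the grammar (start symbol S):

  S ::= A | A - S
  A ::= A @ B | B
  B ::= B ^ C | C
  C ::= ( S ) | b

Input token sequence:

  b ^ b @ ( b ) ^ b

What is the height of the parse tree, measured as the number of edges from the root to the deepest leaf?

9

[S [A [A [B [B [C b]] ^ [C b]]] @ [B [B [C ( [S [A [B [C b]]]] )]] ^ [C b]]]]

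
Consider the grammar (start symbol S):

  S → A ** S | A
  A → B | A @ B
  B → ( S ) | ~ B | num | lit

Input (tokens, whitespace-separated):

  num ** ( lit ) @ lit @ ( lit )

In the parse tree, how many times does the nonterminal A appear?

[S [A [B num]] ** [S [A [A [A [B ( [S [A [B lit]]] )]] @ [B lit]] @ [B ( [S [A [B lit]]] )]]]]

6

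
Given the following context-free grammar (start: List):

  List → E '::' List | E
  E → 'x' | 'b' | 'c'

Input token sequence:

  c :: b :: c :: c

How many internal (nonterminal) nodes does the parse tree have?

8

[List [E c] :: [List [E b] :: [List [E c] :: [List [E c]]]]]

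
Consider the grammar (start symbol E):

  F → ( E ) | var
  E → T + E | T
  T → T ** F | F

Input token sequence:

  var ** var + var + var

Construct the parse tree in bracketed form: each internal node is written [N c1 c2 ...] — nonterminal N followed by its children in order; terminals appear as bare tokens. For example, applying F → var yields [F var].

E
T + E
T ** F + E
F ** F + E
var ** F + E
var ** var + E
var ** var + T + E
var ** var + F + E
var ** var + var + E
var ** var + var + T
var ** var + var + F
var ** var + var + var

[E [T [T [F var]] ** [F var]] + [E [T [F var]] + [E [T [F var]]]]]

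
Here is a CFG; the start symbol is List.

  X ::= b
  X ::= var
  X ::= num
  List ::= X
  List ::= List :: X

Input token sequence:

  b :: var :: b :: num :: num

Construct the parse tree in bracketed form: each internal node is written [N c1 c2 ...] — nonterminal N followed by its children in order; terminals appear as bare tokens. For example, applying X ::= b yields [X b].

[List [List [List [List [List [X b]] :: [X var]] :: [X b]] :: [X num]] :: [X num]]

List
List :: X
List :: X :: X
List :: X :: X :: X
List :: X :: X :: X :: X
X :: X :: X :: X :: X
b :: X :: X :: X :: X
b :: var :: X :: X :: X
b :: var :: b :: X :: X
b :: var :: b :: num :: X
b :: var :: b :: num :: num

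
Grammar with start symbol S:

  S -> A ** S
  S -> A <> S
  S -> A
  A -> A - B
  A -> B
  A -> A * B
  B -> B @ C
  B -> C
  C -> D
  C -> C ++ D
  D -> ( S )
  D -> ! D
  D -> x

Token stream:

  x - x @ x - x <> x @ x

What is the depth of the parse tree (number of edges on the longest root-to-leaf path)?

7

[S [A [A [A [B [C [D x]]]] - [B [B [C [D x]]] @ [C [D x]]]] - [B [C [D x]]]] <> [S [A [B [B [C [D x]]] @ [C [D x]]]]]]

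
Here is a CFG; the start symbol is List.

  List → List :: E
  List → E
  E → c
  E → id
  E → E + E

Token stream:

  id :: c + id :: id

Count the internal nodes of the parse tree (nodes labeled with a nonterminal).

[List [List [List [E id]] :: [E [E c] + [E id]]] :: [E id]]

8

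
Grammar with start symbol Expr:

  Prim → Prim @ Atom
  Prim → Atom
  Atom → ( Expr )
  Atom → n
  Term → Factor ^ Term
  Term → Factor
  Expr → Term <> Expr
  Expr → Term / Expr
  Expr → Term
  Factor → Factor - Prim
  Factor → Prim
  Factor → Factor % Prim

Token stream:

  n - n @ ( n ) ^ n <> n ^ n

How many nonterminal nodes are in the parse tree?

[Expr [Term [Factor [Factor [Prim [Atom n]]] - [Prim [Prim [Atom n]] @ [Atom ( [Expr [Term [Factor [Prim [Atom n]]]]] )]]] ^ [Term [Factor [Prim [Atom n]]]]] <> [Expr [Term [Factor [Prim [Atom n]]] ^ [Term [Factor [Prim [Atom n]]]]]]]

28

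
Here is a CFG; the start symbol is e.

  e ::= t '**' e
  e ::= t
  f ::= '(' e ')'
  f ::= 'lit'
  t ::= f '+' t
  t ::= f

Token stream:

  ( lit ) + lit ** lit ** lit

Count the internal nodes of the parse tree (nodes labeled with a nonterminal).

[e [t [f ( [e [t [f lit]]] )] + [t [f lit]]] ** [e [t [f lit]] ** [e [t [f lit]]]]]

14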